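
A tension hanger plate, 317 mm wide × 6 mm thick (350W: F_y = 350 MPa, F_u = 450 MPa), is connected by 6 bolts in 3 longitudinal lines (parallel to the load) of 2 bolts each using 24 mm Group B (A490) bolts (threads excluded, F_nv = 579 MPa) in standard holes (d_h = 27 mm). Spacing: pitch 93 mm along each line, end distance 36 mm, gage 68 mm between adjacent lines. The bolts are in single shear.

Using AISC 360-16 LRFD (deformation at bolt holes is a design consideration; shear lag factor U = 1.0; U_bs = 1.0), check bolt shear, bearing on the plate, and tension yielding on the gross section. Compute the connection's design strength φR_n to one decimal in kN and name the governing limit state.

Bolt shear: A_b = π(24)²/4 = 452.39 mm². φR_n = 0.75 × 579 × 452.39 × 6 × 1 = 1178.7 kN.
Bearing (6 mm plate, F_u = 450 MPa): end bolts L_c = 36 − 27/2 = 22.5, R_n = min(1.2×22.5×6×450, 2.4×24×6×450) = 72.9 kN/bolt; interior L_c = 93 − 27 = 66, R_n = 155.52 kN/bolt. φR_n = 0.75 × (3×72.9 + 3×155.52) = 513.9 kN.
Tension yield (gross): A_g = 317×6 = 1902 mm². φR_n = 0.90 × 350 × 1902 = 599.1 kN.
Governing: min(1178.7, 513.9, 599.1) = 513.9 kN → bearing.

513.9 kN (bearing governs)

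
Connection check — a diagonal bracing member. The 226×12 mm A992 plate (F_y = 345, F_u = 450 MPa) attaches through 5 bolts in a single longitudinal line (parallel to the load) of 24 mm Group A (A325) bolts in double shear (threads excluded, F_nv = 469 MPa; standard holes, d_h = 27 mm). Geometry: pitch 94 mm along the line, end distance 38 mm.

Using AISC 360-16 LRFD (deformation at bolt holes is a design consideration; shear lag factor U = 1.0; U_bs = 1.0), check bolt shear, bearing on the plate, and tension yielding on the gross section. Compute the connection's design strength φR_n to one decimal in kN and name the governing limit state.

842.1 kN (gross-section yield governs)

Bolt shear: A_b = π(24)²/4 = 452.39 mm². φR_n = 0.75 × 469 × 452.39 × 5 × 2 = 1591.3 kN.
Bearing (12 mm plate, F_u = 450 MPa): end bolts L_c = 38 − 27/2 = 24.5, R_n = min(1.2×24.5×12×450, 2.4×24×12×450) = 158.76 kN/bolt; interior L_c = 94 − 27 = 67, R_n = 311.04 kN/bolt. φR_n = 0.75 × (1×158.76 + 4×311.04) = 1052.2 kN.
Tension yield (gross): A_g = 226×12 = 2712 mm². φR_n = 0.90 × 345 × 2712 = 842.1 kN.
Governing: min(1591.3, 1052.2, 842.1) = 842.1 kN → gross-section yield.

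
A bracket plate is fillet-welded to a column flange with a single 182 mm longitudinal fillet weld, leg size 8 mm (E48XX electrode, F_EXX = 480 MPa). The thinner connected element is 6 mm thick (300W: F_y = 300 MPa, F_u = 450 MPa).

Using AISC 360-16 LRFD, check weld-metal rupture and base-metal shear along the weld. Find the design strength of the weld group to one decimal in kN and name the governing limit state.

196.6 kN (base-metal shear governs)

Weld metal: throat = 0.707×8 = 5.656 mm, L = 182 mm. φR_n = 0.75 × 0.6 × 480 × 5.656 × 182 = 222.3 kN.
Base metal shear (6 mm plate): yield φR_n = 1.0×0.6×300×6×182 = 196.6 kN; rupture φR_n = 0.75×0.6×450×6×182 = 221.1 kN; take 196.6 kN (yield).
Governing: min(222.3, 196.6) = 196.6 kN → base-metal shear.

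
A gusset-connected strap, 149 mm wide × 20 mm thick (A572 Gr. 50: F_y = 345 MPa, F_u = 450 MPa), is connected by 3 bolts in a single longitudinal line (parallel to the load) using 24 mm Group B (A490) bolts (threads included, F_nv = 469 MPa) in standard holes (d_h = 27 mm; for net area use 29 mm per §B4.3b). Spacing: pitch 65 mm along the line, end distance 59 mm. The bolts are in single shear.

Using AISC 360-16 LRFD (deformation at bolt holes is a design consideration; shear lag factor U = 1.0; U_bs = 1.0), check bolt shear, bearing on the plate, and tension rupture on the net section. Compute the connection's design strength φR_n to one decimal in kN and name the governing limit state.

Bolt shear: A_b = π(24)²/4 = 452.39 mm². φR_n = 0.75 × 469 × 452.39 × 3 × 1 = 477.4 kN.
Bearing (20 mm plate, F_u = 450 MPa): end bolts L_c = 59 − 27/2 = 45.5, R_n = min(1.2×45.5×20×450, 2.4×24×20×450) = 491.4 kN/bolt; interior L_c = 65 − 27 = 38, R_n = 410.4 kN/bolt. φR_n = 0.75 × (1×491.4 + 2×410.4) = 984.2 kN.
Tension rupture (net): A_n = (149 − 1×29)×20 = 2400 mm² (U = 1.0, A_e = A_n). φR_n = 0.75 × 450 × 2400 = 810.0 kN.
Governing: min(477.4, 984.2, 810.0) = 477.4 kN → bolt shear.

477.4 kN (bolt shear governs)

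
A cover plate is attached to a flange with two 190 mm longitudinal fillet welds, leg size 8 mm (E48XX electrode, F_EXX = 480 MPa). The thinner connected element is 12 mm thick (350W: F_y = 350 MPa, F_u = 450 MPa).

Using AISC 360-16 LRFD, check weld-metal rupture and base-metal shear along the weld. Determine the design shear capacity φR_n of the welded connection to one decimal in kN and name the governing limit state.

464.2 kN (weld metal governs)

Weld metal: throat = 0.707×8 = 5.656 mm, L = 2×190 = 380 mm. φR_n = 0.75 × 0.6 × 480 × 5.656 × 380 = 464.2 kN.
Base metal shear (12 mm plate): yield φR_n = 1.0×0.6×350×12×380 = 957.6 kN; rupture φR_n = 0.75×0.6×450×12×380 = 923.4 kN; take 923.4 kN (rupture).
Governing: min(464.2, 923.4) = 464.2 kN → weld metal.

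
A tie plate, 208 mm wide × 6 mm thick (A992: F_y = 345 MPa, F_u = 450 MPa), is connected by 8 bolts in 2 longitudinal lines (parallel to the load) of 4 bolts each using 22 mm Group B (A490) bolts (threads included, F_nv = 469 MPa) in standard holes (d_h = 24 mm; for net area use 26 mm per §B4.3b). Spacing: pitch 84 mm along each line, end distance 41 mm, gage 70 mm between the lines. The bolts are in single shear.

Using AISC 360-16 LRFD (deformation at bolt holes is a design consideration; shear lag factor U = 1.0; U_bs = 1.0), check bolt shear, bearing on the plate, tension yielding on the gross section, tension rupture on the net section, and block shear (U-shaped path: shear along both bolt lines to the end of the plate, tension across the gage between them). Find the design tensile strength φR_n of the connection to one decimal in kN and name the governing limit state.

Bolt shear: A_b = π(22)²/4 = 380.13 mm². φR_n = 0.75 × 469 × 380.13 × 8 × 1 = 1069.7 kN.
Bearing (6 mm plate, F_u = 450 MPa): end bolts L_c = 41 − 24/2 = 29, R_n = min(1.2×29×6×450, 2.4×22×6×450) = 93.96 kN/bolt; interior L_c = 84 − 24 = 60, R_n = 142.56 kN/bolt. φR_n = 0.75 × (2×93.96 + 6×142.56) = 782.5 kN.
Tension yield (gross): A_g = 208×6 = 1248 mm². φR_n = 0.90 × 345 × 1248 = 387.5 kN.
Tension rupture (net): A_n = (208 − 2×26)×6 = 936 mm² (U = 1.0, A_e = A_n). φR_n = 0.75 × 450 × 936 = 315.9 kN.
Block shear: shear path 2×[41+3×84] = 2×293 mm, A_gv = 3516, A_nv = 2×(293 − 3.5×26)×6 = 2424 mm²; tension across gage: (70 − 1×26)×6 = 264 mm². R_n = min(0.6×450×2424, 0.6×345×3516) + 1.0×450×264 = min(654.48, 727.81) + 118.8 = 773.28 kN. φR_n = 0.75 × 773.28 = 580.0 kN.
Governing: min(1069.7, 782.5, 387.5, 315.9, 580.0) = 315.9 kN → net-section rupture.

315.9 kN (net-section rupture governs)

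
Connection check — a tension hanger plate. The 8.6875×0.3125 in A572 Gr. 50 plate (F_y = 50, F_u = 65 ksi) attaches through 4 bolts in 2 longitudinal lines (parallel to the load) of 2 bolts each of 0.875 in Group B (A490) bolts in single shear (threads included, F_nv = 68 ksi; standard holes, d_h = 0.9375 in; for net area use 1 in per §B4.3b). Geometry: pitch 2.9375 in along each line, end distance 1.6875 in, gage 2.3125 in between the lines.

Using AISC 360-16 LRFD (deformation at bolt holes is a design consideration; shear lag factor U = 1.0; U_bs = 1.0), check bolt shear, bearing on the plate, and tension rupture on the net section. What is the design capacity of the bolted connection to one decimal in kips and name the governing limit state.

101.9 kips (net-section rupture governs)

Bolt shear: A_b = π(0.875)²/4 = 0.60132 in². φR_n = 0.75 × 68 × 0.60132 × 4 × 1 = 122.7 kips.
Bearing (0.3125 in plate, F_u = 65 ksi): end bolts L_c = 1.6875 − 0.9375/2 = 1.21875, R_n = min(1.2×1.21875×0.3125×65, 2.4×0.875×0.3125×65) = 29.707 kips/bolt; interior L_c = 2.9375 − 0.9375 = 2, R_n = 42.656 kips/bolt. φR_n = 0.75 × (2×29.707 + 2×42.656) = 108.5 kips.
Tension rupture (net): A_n = (8.6875 − 2×1)×0.3125 = 2.0898 in² (U = 1.0, A_e = A_n). φR_n = 0.75 × 65 × 2.0898 = 101.9 kips.
Governing: min(122.7, 108.5, 101.9) = 101.9 kips → net-section rupture.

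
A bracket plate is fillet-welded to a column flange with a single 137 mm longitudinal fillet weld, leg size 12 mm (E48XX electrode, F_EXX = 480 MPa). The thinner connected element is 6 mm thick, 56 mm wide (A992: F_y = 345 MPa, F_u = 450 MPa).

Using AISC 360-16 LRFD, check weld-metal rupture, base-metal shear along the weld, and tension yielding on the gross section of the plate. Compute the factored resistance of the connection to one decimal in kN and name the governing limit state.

104.3 kN (gross-section yield governs)

Weld metal: throat = 0.707×12 = 8.484 mm, L = 137 mm. φR_n = 0.75 × 0.6 × 480 × 8.484 × 137 = 251.1 kN.
Base metal shear (6 mm plate): yield φR_n = 1.0×0.6×345×6×137 = 170.2 kN; rupture φR_n = 0.75×0.6×450×6×137 = 166.5 kN; take 166.5 kN (rupture).
Tension yield (gross): A_g = 56×6 = 336 mm². φR_n = 0.90 × 345 × 336 = 104.3 kN.
Governing: min(251.1, 166.5, 104.3) = 104.3 kN → gross-section yield.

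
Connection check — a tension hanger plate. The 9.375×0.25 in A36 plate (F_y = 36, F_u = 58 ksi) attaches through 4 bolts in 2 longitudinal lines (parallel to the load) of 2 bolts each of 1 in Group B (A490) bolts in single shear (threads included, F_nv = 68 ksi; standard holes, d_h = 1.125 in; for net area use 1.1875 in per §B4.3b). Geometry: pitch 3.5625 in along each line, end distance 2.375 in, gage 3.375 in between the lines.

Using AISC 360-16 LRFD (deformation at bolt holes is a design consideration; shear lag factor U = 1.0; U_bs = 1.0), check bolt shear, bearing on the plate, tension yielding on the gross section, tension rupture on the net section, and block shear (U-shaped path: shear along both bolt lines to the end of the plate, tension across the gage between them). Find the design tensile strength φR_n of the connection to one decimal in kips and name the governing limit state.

71.9 kips (block shear governs)

Bolt shear: A_b = π(1)²/4 = 0.7854 in². φR_n = 0.75 × 68 × 0.7854 × 4 × 1 = 160.2 kips.
Bearing (0.25 in plate, F_u = 58 ksi): end bolts L_c = 2.375 − 1.125/2 = 1.8125, R_n = min(1.2×1.8125×0.25×58, 2.4×1×0.25×58) = 31.538 kips/bolt; interior L_c = 3.5625 − 1.125 = 2.4375, R_n = 34.8 kips/bolt. φR_n = 0.75 × (2×31.538 + 2×34.8) = 99.5 kips.
Tension yield (gross): A_g = 9.375×0.25 = 2.3438 in². φR_n = 0.90 × 36 × 2.3438 = 75.9 kips.
Tension rupture (net): A_n = (9.375 − 2×1.1875)×0.25 = 1.75 in² (U = 1.0, A_e = A_n). φR_n = 0.75 × 58 × 1.75 = 76.1 kips.
Block shear: shear path 2×[2.375+1×3.5625] = 2×5.9375 in, A_gv = 2.9688, A_nv = 2×(5.9375 − 1.5×1.1875)×0.25 = 2.0781 in²; tension across gage: (3.375 − 1×1.1875)×0.25 = 0.54688 in². R_n = min(0.6×58×2.0781, 0.6×36×2.9688) + 1.0×58×0.54688 = min(72.318, 64.126) + 31.719 = 95.845 kips. φR_n = 0.75 × 95.845 = 71.9 kips.
Governing: min(160.2, 99.5, 75.9, 76.1, 71.9) = 71.9 kips → block shear.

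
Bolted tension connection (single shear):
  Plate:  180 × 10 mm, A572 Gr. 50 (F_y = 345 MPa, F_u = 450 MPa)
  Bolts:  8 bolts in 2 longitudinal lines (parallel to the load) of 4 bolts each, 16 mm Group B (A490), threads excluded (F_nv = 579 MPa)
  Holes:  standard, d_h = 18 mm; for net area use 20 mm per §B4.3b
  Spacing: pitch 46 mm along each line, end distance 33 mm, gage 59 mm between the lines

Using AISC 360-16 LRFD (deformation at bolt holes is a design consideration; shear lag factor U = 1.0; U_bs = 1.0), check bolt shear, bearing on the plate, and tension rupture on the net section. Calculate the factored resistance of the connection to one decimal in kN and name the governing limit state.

Bolt shear: A_b = π(16)²/4 = 201.06 mm². φR_n = 0.75 × 579 × 201.06 × 8 × 1 = 698.5 kN.
Bearing (10 mm plate, F_u = 450 MPa): end bolts L_c = 33 − 18/2 = 24, R_n = min(1.2×24×10×450, 2.4×16×10×450) = 129.6 kN/bolt; interior L_c = 46 − 18 = 28, R_n = 151.2 kN/bolt. φR_n = 0.75 × (2×129.6 + 6×151.2) = 874.8 kN.
Tension rupture (net): A_n = (180 − 2×20)×10 = 1400 mm² (U = 1.0, A_e = A_n). φR_n = 0.75 × 450 × 1400 = 472.5 kN.
Governing: min(698.5, 874.8, 472.5) = 472.5 kN → net-section rupture.

472.5 kN (net-section rupture governs)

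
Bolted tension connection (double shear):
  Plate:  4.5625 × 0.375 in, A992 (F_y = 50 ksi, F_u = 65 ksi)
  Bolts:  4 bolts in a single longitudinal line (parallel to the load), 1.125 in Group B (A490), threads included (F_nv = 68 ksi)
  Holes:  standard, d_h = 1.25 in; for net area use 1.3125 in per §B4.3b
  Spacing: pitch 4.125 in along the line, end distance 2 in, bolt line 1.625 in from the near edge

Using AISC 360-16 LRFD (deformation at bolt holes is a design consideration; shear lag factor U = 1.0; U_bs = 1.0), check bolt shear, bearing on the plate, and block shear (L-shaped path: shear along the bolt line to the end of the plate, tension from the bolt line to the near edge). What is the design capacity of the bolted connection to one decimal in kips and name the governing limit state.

125.0 kips (block shear governs)

Bolt shear: A_b = π(1.125)²/4 = 0.99402 in². φR_n = 0.75 × 68 × 0.99402 × 4 × 2 = 405.6 kips.
Bearing (0.375 in plate, F_u = 65 ksi): end bolts L_c = 2 − 1.25/2 = 1.375, R_n = min(1.2×1.375×0.375×65, 2.4×1.125×0.375×65) = 40.219 kips/bolt; interior L_c = 4.125 − 1.25 = 2.875, R_n = 65.813 kips/bolt. φR_n = 0.75 × (1×40.219 + 3×65.813) = 178.2 kips.
Block shear: shear path 1×[2+3×4.125] = 1×14.375 in, A_gv = 5.3906, A_nv = 1×(14.375 − 3.5×1.3125)×0.375 = 3.668 in²; tension to near edge: (1.625 − 0.5×1.3125)×0.375 = 0.36328 in². R_n = min(0.6×65×3.668, 0.6×50×5.3906) + 1.0×65×0.36328 = min(143.05, 161.72) + 23.613 = 166.66 kips. φR_n = 0.75 × 166.66 = 125.0 kips.
Governing: min(405.6, 178.2, 125.0) = 125.0 kips → block shear.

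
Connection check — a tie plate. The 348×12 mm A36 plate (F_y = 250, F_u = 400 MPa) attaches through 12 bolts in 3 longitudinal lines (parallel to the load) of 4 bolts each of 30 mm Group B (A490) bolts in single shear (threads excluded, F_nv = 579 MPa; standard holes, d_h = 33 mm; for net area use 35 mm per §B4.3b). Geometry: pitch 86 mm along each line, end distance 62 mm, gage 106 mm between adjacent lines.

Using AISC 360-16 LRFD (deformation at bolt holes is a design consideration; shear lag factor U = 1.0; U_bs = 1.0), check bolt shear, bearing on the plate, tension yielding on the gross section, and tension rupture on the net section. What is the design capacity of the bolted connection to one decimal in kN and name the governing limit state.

Bolt shear: A_b = π(30)²/4 = 706.86 mm². φR_n = 0.75 × 579 × 706.86 × 12 × 1 = 3683.4 kN.
Bearing (12 mm plate, F_u = 400 MPa): end bolts L_c = 62 − 33/2 = 45.5, R_n = min(1.2×45.5×12×400, 2.4×30×12×400) = 262.08 kN/bolt; interior L_c = 86 − 33 = 53, R_n = 305.28 kN/bolt. φR_n = 0.75 × (3×262.08 + 9×305.28) = 2650.3 kN.
Tension yield (gross): A_g = 348×12 = 4176 mm². φR_n = 0.90 × 250 × 4176 = 939.6 kN.
Tension rupture (net): A_n = (348 − 3×35)×12 = 2916 mm² (U = 1.0, A_e = A_n). φR_n = 0.75 × 400 × 2916 = 874.8 kN.
Governing: min(3683.4, 2650.3, 939.6, 874.8) = 874.8 kN → net-section rupture.

874.8 kN (net-section rupture governs)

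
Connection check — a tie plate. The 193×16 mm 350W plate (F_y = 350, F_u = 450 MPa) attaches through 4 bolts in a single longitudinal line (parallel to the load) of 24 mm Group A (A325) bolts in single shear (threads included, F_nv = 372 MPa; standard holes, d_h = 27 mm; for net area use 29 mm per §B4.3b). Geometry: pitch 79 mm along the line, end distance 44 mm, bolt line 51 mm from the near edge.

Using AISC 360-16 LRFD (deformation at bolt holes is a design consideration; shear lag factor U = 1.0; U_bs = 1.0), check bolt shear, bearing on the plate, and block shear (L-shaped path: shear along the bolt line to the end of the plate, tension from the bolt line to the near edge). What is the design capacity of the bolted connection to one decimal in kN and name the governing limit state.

Bolt shear: A_b = π(24)²/4 = 452.39 mm². φR_n = 0.75 × 372 × 452.39 × 4 × 1 = 504.9 kN.
Bearing (16 mm plate, F_u = 450 MPa): end bolts L_c = 44 − 27/2 = 30.5, R_n = min(1.2×30.5×16×450, 2.4×24×16×450) = 263.52 kN/bolt; interior L_c = 79 − 27 = 52, R_n = 414.72 kN/bolt. φR_n = 0.75 × (1×263.52 + 3×414.72) = 1130.8 kN.
Block shear: shear path 1×[44+3×79] = 1×281 mm, A_gv = 4496, A_nv = 1×(281 − 3.5×29)×16 = 2872 mm²; tension to near edge: (51 − 0.5×29)×16 = 584 mm². R_n = min(0.6×450×2872, 0.6×350×4496) + 1.0×450×584 = min(775.44, 944.16) + 262.8 = 1038.2 kN. φR_n = 0.75 × 1038.2 = 778.7 kN.
Governing: min(504.9, 1130.8, 778.7) = 504.9 kN → bolt shear.

504.9 kN (bolt shear governs)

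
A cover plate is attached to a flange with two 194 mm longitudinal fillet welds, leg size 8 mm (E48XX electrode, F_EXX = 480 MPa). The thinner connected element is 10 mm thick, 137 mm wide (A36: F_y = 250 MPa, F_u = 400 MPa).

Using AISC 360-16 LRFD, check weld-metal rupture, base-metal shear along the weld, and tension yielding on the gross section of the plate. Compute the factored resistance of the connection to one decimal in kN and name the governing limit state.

308.3 kN (gross-section yield governs)

Weld metal: throat = 0.707×8 = 5.656 mm, L = 2×194 = 388 mm. φR_n = 0.75 × 0.6 × 480 × 5.656 × 388 = 474.0 kN.
Base metal shear (10 mm plate): yield φR_n = 1.0×0.6×250×10×388 = 582.0 kN; rupture φR_n = 0.75×0.6×400×10×388 = 698.4 kN; take 582.0 kN (yield).
Tension yield (gross): A_g = 137×10 = 1370 mm². φR_n = 0.90 × 250 × 1370 = 308.3 kN.
Governing: min(474.0, 582.0, 308.3) = 308.3 kN → gross-section yield.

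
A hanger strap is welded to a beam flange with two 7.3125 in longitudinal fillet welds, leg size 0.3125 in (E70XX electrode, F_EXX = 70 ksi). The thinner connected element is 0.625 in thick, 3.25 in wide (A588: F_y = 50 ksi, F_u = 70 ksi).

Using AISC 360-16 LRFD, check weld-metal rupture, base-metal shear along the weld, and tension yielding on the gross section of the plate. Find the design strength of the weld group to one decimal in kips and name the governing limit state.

91.4 kips (gross-section yield governs)

Weld metal: throat = 0.707×0.3125 = 0.22094 in, L = 2×7.3125 = 14.625 in. φR_n = 0.75 × 0.6 × 70 × 0.22094 × 14.625 = 101.8 kips.
Base metal shear (0.625 in plate): yield φR_n = 1.0×0.6×50×0.625×14.625 = 274.2 kips; rupture φR_n = 0.75×0.6×70×0.625×14.625 = 287.9 kips; take 274.2 kips (yield).
Tension yield (gross): A_g = 3.25×0.625 = 2.0313 in². φR_n = 0.90 × 50 × 2.0313 = 91.4 kips.
Governing: min(101.8, 274.2, 91.4) = 91.4 kips → gross-section yield.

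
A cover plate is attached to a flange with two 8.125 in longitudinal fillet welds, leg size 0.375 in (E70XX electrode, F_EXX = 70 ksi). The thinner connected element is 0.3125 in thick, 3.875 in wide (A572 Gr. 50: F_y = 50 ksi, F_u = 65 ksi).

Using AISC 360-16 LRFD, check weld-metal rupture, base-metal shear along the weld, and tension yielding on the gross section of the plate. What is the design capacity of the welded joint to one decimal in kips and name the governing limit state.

Weld metal: throat = 0.707×0.375 = 0.26513 in, L = 2×8.125 = 16.25 in. φR_n = 0.75 × 0.6 × 70 × 0.26513 × 16.25 = 135.7 kips.
Base metal shear (0.3125 in plate): yield φR_n = 1.0×0.6×50×0.3125×16.25 = 152.3 kips; rupture φR_n = 0.75×0.6×65×0.3125×16.25 = 148.5 kips; take 148.5 kips (rupture).
Tension yield (gross): A_g = 3.875×0.3125 = 1.2109 in². φR_n = 0.90 × 50 × 1.2109 = 54.5 kips.
Governing: min(135.7, 148.5, 54.5) = 54.5 kips → gross-section yield.

54.5 kips (gross-section yield governs)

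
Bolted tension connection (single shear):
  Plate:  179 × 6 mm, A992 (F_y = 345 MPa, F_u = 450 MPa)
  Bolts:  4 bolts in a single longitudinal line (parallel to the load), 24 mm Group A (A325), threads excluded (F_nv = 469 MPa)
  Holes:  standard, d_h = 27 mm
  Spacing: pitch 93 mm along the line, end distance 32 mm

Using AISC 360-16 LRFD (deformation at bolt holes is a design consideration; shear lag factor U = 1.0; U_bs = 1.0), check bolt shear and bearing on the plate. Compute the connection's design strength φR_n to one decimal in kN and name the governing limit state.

Bolt shear: A_b = π(24)²/4 = 452.39 mm². φR_n = 0.75 × 469 × 452.39 × 4 × 1 = 636.5 kN.
Bearing (6 mm plate, F_u = 450 MPa): end bolts L_c = 32 − 27/2 = 18.5, R_n = min(1.2×18.5×6×450, 2.4×24×6×450) = 59.94 kN/bolt; interior L_c = 93 − 27 = 66, R_n = 155.52 kN/bolt. φR_n = 0.75 × (1×59.94 + 3×155.52) = 394.9 kN.
Governing: min(636.5, 394.9) = 394.9 kN → bearing.

394.9 kN (bearing governs)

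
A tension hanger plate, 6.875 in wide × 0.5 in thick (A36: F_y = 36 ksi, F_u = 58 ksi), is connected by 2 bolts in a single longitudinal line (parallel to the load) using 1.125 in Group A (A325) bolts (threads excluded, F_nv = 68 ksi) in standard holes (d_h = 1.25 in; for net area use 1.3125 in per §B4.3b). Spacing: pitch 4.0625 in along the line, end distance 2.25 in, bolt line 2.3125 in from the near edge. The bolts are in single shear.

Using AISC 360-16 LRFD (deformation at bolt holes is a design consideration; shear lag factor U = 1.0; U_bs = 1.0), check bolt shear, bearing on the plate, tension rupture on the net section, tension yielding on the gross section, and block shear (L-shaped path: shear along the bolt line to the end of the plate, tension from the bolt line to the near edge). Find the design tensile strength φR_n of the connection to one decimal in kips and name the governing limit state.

Bolt shear: A_b = π(1.125)²/4 = 0.99402 in². φR_n = 0.75 × 68 × 0.99402 × 2 × 1 = 101.4 kips.
Bearing (0.5 in plate, F_u = 58 ksi): end bolts L_c = 2.25 − 1.25/2 = 1.625, R_n = min(1.2×1.625×0.5×58, 2.4×1.125×0.5×58) = 56.55 kips/bolt; interior L_c = 4.0625 − 1.25 = 2.8125, R_n = 78.3 kips/bolt. φR_n = 0.75 × (1×56.55 + 1×78.3) = 101.1 kips.
Tension rupture (net): A_n = (6.875 − 1×1.3125)×0.5 = 2.7813 in² (U = 1.0, A_e = A_n). φR_n = 0.75 × 58 × 2.7813 = 121.0 kips.
Tension yield (gross): A_g = 6.875×0.5 = 3.4375 in². φR_n = 0.90 × 36 × 3.4375 = 111.4 kips.
Block shear: shear path 1×[2.25+1×4.0625] = 1×6.3125 in, A_gv = 3.1563, A_nv = 1×(6.3125 − 1.5×1.3125)×0.5 = 2.1719 in²; tension to near edge: (2.3125 − 0.5×1.3125)×0.5 = 0.82813 in². R_n = min(0.6×58×2.1719, 0.6×36×3.1563) + 1.0×58×0.82813 = min(75.582, 68.176) + 48.032 = 116.21 kips. φR_n = 0.75 × 116.21 = 87.2 kips.
Governing: min(101.4, 101.1, 121.0, 111.4, 87.2) = 87.2 kips → block shear.

87.2 kips (block shear governs)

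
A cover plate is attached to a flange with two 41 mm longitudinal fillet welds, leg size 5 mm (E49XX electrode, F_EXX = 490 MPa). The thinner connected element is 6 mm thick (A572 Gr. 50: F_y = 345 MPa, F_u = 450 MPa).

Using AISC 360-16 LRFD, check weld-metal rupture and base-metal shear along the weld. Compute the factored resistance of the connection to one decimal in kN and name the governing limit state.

Weld metal: throat = 0.707×5 = 3.535 mm, L = 2×41 = 82 mm. φR_n = 0.75 × 0.6 × 490 × 3.535 × 82 = 63.9 kN.
Base metal shear (6 mm plate): yield φR_n = 1.0×0.6×345×6×82 = 101.8 kN; rupture φR_n = 0.75×0.6×450×6×82 = 99.6 kN; take 99.6 kN (rupture).
Governing: min(63.9, 99.6) = 63.9 kN → weld metal.

63.9 kN (weld metal governs)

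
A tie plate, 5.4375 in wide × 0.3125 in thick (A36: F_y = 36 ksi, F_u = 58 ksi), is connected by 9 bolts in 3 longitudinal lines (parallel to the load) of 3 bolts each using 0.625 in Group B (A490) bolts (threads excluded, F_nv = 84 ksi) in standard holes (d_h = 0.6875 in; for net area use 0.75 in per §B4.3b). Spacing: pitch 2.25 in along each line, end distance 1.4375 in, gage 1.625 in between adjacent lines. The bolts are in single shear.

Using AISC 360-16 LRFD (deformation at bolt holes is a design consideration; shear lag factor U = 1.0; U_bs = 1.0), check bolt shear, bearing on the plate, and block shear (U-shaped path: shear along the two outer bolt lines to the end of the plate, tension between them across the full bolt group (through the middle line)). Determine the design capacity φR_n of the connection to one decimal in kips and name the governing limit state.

83.9 kips (block shear governs)

Bolt shear: A_b = π(0.625)²/4 = 0.3068 in². φR_n = 0.75 × 84 × 0.3068 × 9 × 1 = 174.0 kips.
Bearing (0.3125 in plate, F_u = 58 ksi): end bolts L_c = 1.4375 − 0.6875/2 = 1.09375, R_n = min(1.2×1.09375×0.3125×58, 2.4×0.625×0.3125×58) = 23.789 kips/bolt; interior L_c = 2.25 − 0.6875 = 1.5625, R_n = 27.188 kips/bolt. φR_n = 0.75 × (3×23.789 + 6×27.188) = 175.9 kips.
Block shear: shear path 2×[1.4375+2×2.25] = 2×5.9375 in, A_gv = 3.7109, A_nv = 2×(5.9375 − 2.5×0.75)×0.3125 = 2.5391 in²; tension across gage: (3.25 − 2×0.75)×0.3125 = 0.54688 in². R_n = min(0.6×58×2.5391, 0.6×36×3.7109) + 1.0×58×0.54688 = min(88.361, 80.155) + 31.719 = 111.87 kips. φR_n = 0.75 × 111.87 = 83.9 kips.
Governing: min(174.0, 175.9, 83.9) = 83.9 kips → block shear.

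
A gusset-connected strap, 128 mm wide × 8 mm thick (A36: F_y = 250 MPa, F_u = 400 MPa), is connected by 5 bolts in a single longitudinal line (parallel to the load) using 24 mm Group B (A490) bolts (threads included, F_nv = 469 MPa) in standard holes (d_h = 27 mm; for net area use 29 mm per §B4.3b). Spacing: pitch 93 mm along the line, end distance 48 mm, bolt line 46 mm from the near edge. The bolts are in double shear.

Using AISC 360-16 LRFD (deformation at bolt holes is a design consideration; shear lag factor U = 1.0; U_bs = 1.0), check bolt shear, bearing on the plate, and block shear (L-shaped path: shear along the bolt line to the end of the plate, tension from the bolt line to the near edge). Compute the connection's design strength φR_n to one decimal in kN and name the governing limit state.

Bolt shear: A_b = π(24)²/4 = 452.39 mm². φR_n = 0.75 × 469 × 452.39 × 5 × 2 = 1591.3 kN.
Bearing (8 mm plate, F_u = 400 MPa): end bolts L_c = 48 − 27/2 = 34.5, R_n = min(1.2×34.5×8×400, 2.4×24×8×400) = 132.48 kN/bolt; interior L_c = 93 − 27 = 66, R_n = 184.32 kN/bolt. φR_n = 0.75 × (1×132.48 + 4×184.32) = 652.3 kN.
Block shear: shear path 1×[48+4×93] = 1×420 mm, A_gv = 3360, A_nv = 1×(420 − 4.5×29)×8 = 2316 mm²; tension to near edge: (46 − 0.5×29)×8 = 252 mm². R_n = min(0.6×400×2316, 0.6×250×3360) + 1.0×400×252 = min(555.84, 504) + 100.8 = 604.8 kN. φR_n = 0.75 × 604.8 = 453.6 kN.
Governing: min(1591.3, 652.3, 453.6) = 453.6 kN → block shear.

453.6 kN (block shear governs)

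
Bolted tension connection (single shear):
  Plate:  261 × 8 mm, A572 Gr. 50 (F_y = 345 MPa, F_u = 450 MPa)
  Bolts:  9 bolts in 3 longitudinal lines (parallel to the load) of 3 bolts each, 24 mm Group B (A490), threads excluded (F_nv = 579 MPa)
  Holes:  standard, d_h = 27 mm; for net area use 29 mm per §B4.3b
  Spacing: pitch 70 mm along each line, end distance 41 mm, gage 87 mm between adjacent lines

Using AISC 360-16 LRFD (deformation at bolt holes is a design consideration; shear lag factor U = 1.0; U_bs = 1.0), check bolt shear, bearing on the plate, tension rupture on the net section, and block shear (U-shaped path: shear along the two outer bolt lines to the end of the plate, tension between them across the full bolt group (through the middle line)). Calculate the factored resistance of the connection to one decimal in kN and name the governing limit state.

469.8 kN (net-section rupture governs)

Bolt shear: A_b = π(24)²/4 = 452.39 mm². φR_n = 0.75 × 579 × 452.39 × 9 × 1 = 1768.1 kN.
Bearing (8 mm plate, F_u = 450 MPa): end bolts L_c = 41 − 27/2 = 27.5, R_n = min(1.2×27.5×8×450, 2.4×24×8×450) = 118.8 kN/bolt; interior L_c = 70 − 27 = 43, R_n = 185.76 kN/bolt. φR_n = 0.75 × (3×118.8 + 6×185.76) = 1103.2 kN.
Tension rupture (net): A_n = (261 − 3×29)×8 = 1392 mm² (U = 1.0, A_e = A_n). φR_n = 0.75 × 450 × 1392 = 469.8 kN.
Block shear: shear path 2×[41+2×70] = 2×181 mm, A_gv = 2896, A_nv = 2×(181 − 2.5×29)×8 = 1736 mm²; tension across gage: (174 − 2×29)×8 = 928 mm². R_n = min(0.6×450×1736, 0.6×345×2896) + 1.0×450×928 = min(468.72, 599.47) + 417.6 = 886.32 kN. φR_n = 0.75 × 886.32 = 664.7 kN.
Governing: min(1768.1, 1103.2, 469.8, 664.7) = 469.8 kN → net-section rupture.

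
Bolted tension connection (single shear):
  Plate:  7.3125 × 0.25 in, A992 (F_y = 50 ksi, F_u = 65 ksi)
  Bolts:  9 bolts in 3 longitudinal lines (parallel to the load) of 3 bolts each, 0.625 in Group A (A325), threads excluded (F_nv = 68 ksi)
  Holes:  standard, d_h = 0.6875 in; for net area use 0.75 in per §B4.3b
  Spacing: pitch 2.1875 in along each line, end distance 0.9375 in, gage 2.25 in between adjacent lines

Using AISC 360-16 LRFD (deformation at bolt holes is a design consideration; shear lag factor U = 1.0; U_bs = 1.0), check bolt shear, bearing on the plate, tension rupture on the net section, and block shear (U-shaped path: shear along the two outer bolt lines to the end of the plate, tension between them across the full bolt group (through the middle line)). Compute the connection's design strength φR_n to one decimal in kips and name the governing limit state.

61.7 kips (net-section rupture governs)

Bolt shear: A_b = π(0.625)²/4 = 0.3068 in². φR_n = 0.75 × 68 × 0.3068 × 9 × 1 = 140.8 kips.
Bearing (0.25 in plate, F_u = 65 ksi): end bolts L_c = 0.9375 − 0.6875/2 = 0.59375, R_n = min(1.2×0.59375×0.25×65, 2.4×0.625×0.25×65) = 11.578 kips/bolt; interior L_c = 2.1875 − 0.6875 = 1.5, R_n = 24.375 kips/bolt. φR_n = 0.75 × (3×11.578 + 6×24.375) = 135.7 kips.
Tension rupture (net): A_n = (7.3125 − 3×0.75)×0.25 = 1.2656 in² (U = 1.0, A_e = A_n). φR_n = 0.75 × 65 × 1.2656 = 61.7 kips.
Block shear: shear path 2×[0.9375+2×2.1875] = 2×5.3125 in, A_gv = 2.6563, A_nv = 2×(5.3125 − 2.5×0.75)×0.25 = 1.7188 in²; tension across gage: (4.5 − 2×0.75)×0.25 = 0.75 in². R_n = min(0.6×65×1.7188, 0.6×50×2.6563) + 1.0×65×0.75 = min(67.033, 79.689) + 48.75 = 115.78 kips. φR_n = 0.75 × 115.78 = 86.8 kips.
Governing: min(140.8, 135.7, 61.7, 86.8) = 61.7 kips → net-section rupture.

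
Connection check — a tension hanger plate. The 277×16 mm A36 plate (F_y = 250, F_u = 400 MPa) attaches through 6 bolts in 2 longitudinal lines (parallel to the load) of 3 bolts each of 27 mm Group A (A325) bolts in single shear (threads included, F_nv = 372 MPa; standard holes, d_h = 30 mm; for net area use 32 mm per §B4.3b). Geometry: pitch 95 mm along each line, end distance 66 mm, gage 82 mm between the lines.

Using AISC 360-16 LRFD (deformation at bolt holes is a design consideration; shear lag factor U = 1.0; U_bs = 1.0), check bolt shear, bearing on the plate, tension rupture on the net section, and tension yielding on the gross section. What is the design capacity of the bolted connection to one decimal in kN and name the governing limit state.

Bolt shear: A_b = π(27)²/4 = 572.56 mm². φR_n = 0.75 × 372 × 572.56 × 6 × 1 = 958.5 kN.
Bearing (16 mm plate, F_u = 400 MPa): end bolts L_c = 66 − 30/2 = 51, R_n = min(1.2×51×16×400, 2.4×27×16×400) = 391.68 kN/bolt; interior L_c = 95 − 30 = 65, R_n = 414.72 kN/bolt. φR_n = 0.75 × (2×391.68 + 4×414.72) = 1831.7 kN.
Tension rupture (net): A_n = (277 − 2×32)×16 = 3408 mm² (U = 1.0, A_e = A_n). φR_n = 0.75 × 400 × 3408 = 1022.4 kN.
Tension yield (gross): A_g = 277×16 = 4432 mm². φR_n = 0.90 × 250 × 4432 = 997.2 kN.
Governing: min(958.5, 1831.7, 1022.4, 997.2) = 958.5 kN → bolt shear.

958.5 kN (bolt shear governs)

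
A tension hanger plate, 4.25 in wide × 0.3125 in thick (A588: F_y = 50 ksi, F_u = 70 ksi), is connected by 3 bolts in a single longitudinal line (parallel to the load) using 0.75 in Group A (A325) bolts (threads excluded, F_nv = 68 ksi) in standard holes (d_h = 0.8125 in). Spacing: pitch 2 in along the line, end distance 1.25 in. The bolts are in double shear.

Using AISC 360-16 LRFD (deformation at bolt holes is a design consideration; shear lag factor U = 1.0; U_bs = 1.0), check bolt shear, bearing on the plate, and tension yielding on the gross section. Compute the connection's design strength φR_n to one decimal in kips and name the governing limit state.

59.8 kips (gross-section yield governs)

Bolt shear: A_b = π(0.75)²/4 = 0.44179 in². φR_n = 0.75 × 68 × 0.44179 × 3 × 2 = 135.2 kips.
Bearing (0.3125 in plate, F_u = 70 ksi): end bolts L_c = 1.25 − 0.8125/2 = 0.84375, R_n = min(1.2×0.84375×0.3125×70, 2.4×0.75×0.3125×70) = 22.148 kips/bolt; interior L_c = 2 − 0.8125 = 1.1875, R_n = 31.172 kips/bolt. φR_n = 0.75 × (1×22.148 + 2×31.172) = 63.4 kips.
Tension yield (gross): A_g = 4.25×0.3125 = 1.3281 in². φR_n = 0.90 × 50 × 1.3281 = 59.8 kips.
Governing: min(135.2, 63.4, 59.8) = 59.8 kips → gross-section yield.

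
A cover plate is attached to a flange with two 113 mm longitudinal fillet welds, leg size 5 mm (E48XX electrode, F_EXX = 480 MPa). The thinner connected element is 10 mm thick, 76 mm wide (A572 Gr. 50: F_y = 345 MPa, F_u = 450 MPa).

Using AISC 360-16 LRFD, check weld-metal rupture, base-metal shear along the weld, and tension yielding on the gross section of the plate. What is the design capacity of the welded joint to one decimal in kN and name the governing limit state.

Weld metal: throat = 0.707×5 = 3.535 mm, L = 2×113 = 226 mm. φR_n = 0.75 × 0.6 × 480 × 3.535 × 226 = 172.6 kN.
Base metal shear (10 mm plate): yield φR_n = 1.0×0.6×345×10×226 = 467.8 kN; rupture φR_n = 0.75×0.6×450×10×226 = 457.7 kN; take 457.7 kN (rupture).
Tension yield (gross): A_g = 76×10 = 760 mm². φR_n = 0.90 × 345 × 760 = 236.0 kN.
Governing: min(172.6, 457.7, 236.0) = 172.6 kN → weld metal.

172.6 kN (weld metal governs)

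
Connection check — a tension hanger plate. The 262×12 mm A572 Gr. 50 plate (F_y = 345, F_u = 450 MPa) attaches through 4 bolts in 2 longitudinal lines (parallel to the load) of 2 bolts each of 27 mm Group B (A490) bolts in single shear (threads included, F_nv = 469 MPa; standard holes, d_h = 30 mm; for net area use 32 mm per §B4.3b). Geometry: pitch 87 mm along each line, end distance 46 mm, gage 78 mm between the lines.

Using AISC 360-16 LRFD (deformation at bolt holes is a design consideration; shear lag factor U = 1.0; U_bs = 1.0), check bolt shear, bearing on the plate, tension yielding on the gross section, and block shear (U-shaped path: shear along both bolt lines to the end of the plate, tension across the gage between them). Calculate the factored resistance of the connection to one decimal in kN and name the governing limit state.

599.4 kN (block shear governs)

Bolt shear: A_b = π(27)²/4 = 572.56 mm². φR_n = 0.75 × 469 × 572.56 × 4 × 1 = 805.6 kN.
Bearing (12 mm plate, F_u = 450 MPa): end bolts L_c = 46 − 30/2 = 31, R_n = min(1.2×31×12×450, 2.4×27×12×450) = 200.88 kN/bolt; interior L_c = 87 − 30 = 57, R_n = 349.92 kN/bolt. φR_n = 0.75 × (2×200.88 + 2×349.92) = 826.2 kN.
Tension yield (gross): A_g = 262×12 = 3144 mm². φR_n = 0.90 × 345 × 3144 = 976.2 kN.
Block shear: shear path 2×[46+1×87] = 2×133 mm, A_gv = 3192, A_nv = 2×(133 − 1.5×32)×12 = 2040 mm²; tension across gage: (78 − 1×32)×12 = 552 mm². R_n = min(0.6×450×2040, 0.6×345×3192) + 1.0×450×552 = min(550.8, 660.74) + 248.4 = 799.2 kN. φR_n = 0.75 × 799.2 = 599.4 kN.
Governing: min(805.6, 826.2, 976.2, 599.4) = 599.4 kN → block shear.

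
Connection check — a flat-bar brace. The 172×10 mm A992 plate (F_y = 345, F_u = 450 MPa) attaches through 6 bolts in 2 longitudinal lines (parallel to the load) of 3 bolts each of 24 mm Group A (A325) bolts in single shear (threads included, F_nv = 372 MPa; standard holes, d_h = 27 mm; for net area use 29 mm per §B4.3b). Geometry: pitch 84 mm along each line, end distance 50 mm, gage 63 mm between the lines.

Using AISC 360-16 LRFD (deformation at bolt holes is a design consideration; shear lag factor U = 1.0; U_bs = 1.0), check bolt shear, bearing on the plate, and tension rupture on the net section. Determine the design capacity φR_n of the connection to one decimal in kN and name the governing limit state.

384.8 kN (net-section rupture governs)

Bolt shear: A_b = π(24)²/4 = 452.39 mm². φR_n = 0.75 × 372 × 452.39 × 6 × 1 = 757.3 kN.
Bearing (10 mm plate, F_u = 450 MPa): end bolts L_c = 50 − 27/2 = 36.5, R_n = min(1.2×36.5×10×450, 2.4×24×10×450) = 197.1 kN/bolt; interior L_c = 84 − 27 = 57, R_n = 259.2 kN/bolt. φR_n = 0.75 × (2×197.1 + 4×259.2) = 1073.3 kN.
Tension rupture (net): A_n = (172 − 2×29)×10 = 1140 mm² (U = 1.0, A_e = A_n). φR_n = 0.75 × 450 × 1140 = 384.8 kN.
Governing: min(757.3, 1073.3, 384.8) = 384.8 kN → net-section rupture.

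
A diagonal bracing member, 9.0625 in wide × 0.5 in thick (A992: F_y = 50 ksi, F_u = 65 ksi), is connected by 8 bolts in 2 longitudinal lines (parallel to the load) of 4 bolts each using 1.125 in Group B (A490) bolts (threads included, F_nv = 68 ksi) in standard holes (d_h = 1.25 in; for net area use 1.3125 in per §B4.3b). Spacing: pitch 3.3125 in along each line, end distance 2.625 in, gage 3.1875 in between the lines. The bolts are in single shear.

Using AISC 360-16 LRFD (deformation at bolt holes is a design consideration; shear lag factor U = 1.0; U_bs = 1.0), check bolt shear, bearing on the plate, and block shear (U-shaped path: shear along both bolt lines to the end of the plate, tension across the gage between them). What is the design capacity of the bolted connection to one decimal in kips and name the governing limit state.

Bolt shear: A_b = π(1.125)²/4 = 0.99402 in². φR_n = 0.75 × 68 × 0.99402 × 8 × 1 = 405.6 kips.
Bearing (0.5 in plate, F_u = 65 ksi): end bolts L_c = 2.625 − 1.25/2 = 2, R_n = min(1.2×2×0.5×65, 2.4×1.125×0.5×65) = 78 kips/bolt; interior L_c = 3.3125 − 1.25 = 2.0625, R_n = 80.438 kips/bolt. φR_n = 0.75 × (2×78 + 6×80.438) = 479.0 kips.
Block shear: shear path 2×[2.625+3×3.3125] = 2×12.5625 in, A_gv = 12.563, A_nv = 2×(12.5625 − 3.5×1.3125)×0.5 = 7.9688 in²; tension across gage: (3.1875 − 1×1.3125)×0.5 = 0.9375 in². R_n = min(0.6×65×7.9688, 0.6×50×12.563) + 1.0×65×0.9375 = min(310.78, 376.89) + 60.938 = 371.72 kips. φR_n = 0.75 × 371.72 = 278.8 kips.
Governing: min(405.6, 479.0, 278.8) = 278.8 kips → block shear.

278.8 kips (block shear governs)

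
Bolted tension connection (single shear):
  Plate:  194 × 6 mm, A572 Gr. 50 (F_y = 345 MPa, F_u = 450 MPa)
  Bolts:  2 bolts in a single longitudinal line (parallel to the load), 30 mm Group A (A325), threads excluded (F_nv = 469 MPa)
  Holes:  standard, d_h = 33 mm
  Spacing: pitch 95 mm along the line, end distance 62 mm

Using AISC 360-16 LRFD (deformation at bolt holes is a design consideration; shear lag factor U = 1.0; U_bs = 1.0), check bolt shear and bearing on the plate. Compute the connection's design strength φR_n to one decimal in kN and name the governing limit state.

256.4 kN (bearing governs)

Bolt shear: A_b = π(30)²/4 = 706.86 mm². φR_n = 0.75 × 469 × 706.86 × 2 × 1 = 497.3 kN.
Bearing (6 mm plate, F_u = 450 MPa): end bolts L_c = 62 − 33/2 = 45.5, R_n = min(1.2×45.5×6×450, 2.4×30×6×450) = 147.42 kN/bolt; interior L_c = 95 − 33 = 62, R_n = 194.4 kN/bolt. φR_n = 0.75 × (1×147.42 + 1×194.4) = 256.4 kN.
Governing: min(497.3, 256.4) = 256.4 kN → bearing.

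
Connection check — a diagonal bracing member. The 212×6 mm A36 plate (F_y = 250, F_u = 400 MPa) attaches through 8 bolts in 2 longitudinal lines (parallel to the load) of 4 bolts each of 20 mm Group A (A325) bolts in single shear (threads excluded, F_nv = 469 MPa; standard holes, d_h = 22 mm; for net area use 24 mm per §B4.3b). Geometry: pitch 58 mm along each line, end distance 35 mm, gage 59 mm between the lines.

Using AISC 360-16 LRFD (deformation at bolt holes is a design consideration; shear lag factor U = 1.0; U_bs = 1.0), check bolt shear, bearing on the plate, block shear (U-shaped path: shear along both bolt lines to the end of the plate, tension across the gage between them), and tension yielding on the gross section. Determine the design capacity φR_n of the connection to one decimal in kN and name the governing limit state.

286.2 kN (gross-section yield governs)

Bolt shear: A_b = π(20)²/4 = 314.16 mm². φR_n = 0.75 × 469 × 314.16 × 8 × 1 = 884.0 kN.
Bearing (6 mm plate, F_u = 400 MPa): end bolts L_c = 35 − 22/2 = 24, R_n = min(1.2×24×6×400, 2.4×20×6×400) = 69.12 kN/bolt; interior L_c = 58 − 22 = 36, R_n = 103.68 kN/bolt. φR_n = 0.75 × (2×69.12 + 6×103.68) = 570.2 kN.
Block shear: shear path 2×[35+3×58] = 2×209 mm, A_gv = 2508, A_nv = 2×(209 − 3.5×24)×6 = 1500 mm²; tension across gage: (59 − 1×24)×6 = 210 mm². R_n = min(0.6×400×1500, 0.6×250×2508) + 1.0×400×210 = min(360, 376.2) + 84 = 444 kN. φR_n = 0.75 × 444 = 333.0 kN.
Tension yield (gross): A_g = 212×6 = 1272 mm². φR_n = 0.90 × 250 × 1272 = 286.2 kN.
Governing: min(884.0, 570.2, 333.0, 286.2) = 286.2 kN → gross-section yield.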